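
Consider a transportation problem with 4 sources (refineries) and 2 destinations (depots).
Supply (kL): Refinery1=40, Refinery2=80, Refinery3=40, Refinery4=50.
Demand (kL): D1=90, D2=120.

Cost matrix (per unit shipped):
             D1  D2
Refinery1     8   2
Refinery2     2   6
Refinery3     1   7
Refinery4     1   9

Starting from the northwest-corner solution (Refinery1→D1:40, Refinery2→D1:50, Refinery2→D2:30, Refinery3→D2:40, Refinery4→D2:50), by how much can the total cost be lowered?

680

Current plan cost = 40·8 + 50·2 + 30·6 + 40·7 + 50·9 = 1330.
Optimal plan:
  Refinery1 to D2: 40 × 2 = 80
  Refinery2 to D2: 80 × 6 = 480
  Refinery3 to D1: 40 × 1 = 40
  Refinery4 to D1: 50 × 1 = 50
Optimal cost = 650.
Saving = 1330 − 650 = 680.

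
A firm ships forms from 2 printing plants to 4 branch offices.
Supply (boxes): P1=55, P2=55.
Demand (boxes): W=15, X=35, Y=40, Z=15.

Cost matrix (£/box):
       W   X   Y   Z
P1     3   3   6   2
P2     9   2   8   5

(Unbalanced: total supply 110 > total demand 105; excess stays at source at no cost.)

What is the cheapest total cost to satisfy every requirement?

415

A cheapest plan:
  P1→W: 15 boxes
  P1→Y: 25 boxes
  P1→Z: 15 boxes
  P2→X: 35 boxes
  P2→Y: 15 boxes
Total cost = £415.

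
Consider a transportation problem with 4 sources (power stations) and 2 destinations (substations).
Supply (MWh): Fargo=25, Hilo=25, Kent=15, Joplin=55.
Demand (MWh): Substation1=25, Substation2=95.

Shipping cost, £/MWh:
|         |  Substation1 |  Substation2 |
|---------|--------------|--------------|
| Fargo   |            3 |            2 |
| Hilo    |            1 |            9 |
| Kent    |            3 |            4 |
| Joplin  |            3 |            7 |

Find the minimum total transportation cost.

520

A cheapest plan:
  Fargo to Substation2: 25 × £2 = £50
  Hilo to Substation1: 25 × £1 = £25
  Kent to Substation2: 15 × £4 = £60
  Joplin to Substation2: 55 × £7 = £385
Total = 50 + 25 + 60 + 385 = £520.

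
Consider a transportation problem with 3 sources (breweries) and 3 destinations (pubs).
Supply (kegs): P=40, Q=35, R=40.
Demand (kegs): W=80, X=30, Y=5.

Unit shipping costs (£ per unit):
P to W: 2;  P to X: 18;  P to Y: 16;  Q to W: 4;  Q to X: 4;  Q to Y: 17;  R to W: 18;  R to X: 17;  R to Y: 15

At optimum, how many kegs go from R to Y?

5

Optimal shipments:
  P to W: 40 × £2 = £80
  Q to W: 35 × £4 = £140
  R to W: 5 × £18 = £90
  R to X: 30 × £17 = £510
  R to Y: 5 × £15 = £75
Total cost = £895.
So R→Y carries 5 kegs.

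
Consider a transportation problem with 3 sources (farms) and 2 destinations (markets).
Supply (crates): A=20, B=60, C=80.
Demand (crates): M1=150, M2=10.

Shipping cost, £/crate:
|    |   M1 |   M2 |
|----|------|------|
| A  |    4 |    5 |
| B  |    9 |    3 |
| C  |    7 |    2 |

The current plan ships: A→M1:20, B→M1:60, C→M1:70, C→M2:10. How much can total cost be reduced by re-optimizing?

10

Current plan cost = 20·4 + 60·9 + 70·7 + 10·2 = £1130.
Optimal plan:
  A→M1: 20 × £4 = £80
  B→M1: 50 × £9 = £450
  B→M2: 10 × £3 = £30
  C→M1: 80 × £7 = £560
Optimal cost = £1120.
Saving = 1130 − 1120 = £10.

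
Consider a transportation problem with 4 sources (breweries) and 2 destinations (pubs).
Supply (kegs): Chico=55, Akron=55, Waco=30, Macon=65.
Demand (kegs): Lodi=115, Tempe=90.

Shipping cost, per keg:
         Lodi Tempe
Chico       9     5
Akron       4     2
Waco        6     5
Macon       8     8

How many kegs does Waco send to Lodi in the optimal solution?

30

The minimum-cost plan:
  Chico->Tempe: 55 × 5 = 275
  Akron->Lodi: 20 × 4 = 80
  Akron->Tempe: 35 × 2 = 70
  Waco->Lodi: 30 × 6 = 180
  Macon->Lodi: 65 × 8 = 520
Total cost = 1125.
So Waco→Lodi carries 30 kegs.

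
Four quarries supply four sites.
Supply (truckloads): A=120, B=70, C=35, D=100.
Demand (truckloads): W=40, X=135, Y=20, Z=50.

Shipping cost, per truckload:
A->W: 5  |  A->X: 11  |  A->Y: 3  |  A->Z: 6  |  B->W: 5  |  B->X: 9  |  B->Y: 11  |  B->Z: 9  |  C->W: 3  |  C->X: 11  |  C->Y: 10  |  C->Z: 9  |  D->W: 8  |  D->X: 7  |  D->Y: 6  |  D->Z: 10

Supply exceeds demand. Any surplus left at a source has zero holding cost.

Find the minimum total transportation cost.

1505

A cheapest plan:
  A→W: 5 × 5 = 25
  A→Y: 20 × 3 = 60
  A→Z: 50 × 6 = 300
  B→X: 35 × 9 = 315
  C→W: 35 × 3 = 105
  D→X: 100 × 7 = 700
Total = 25 + 60 + 300 + 315 + 105 + 700 = 1505.
(Supply check: A ships 75; B ships 35; C ships 35; D ships 100.)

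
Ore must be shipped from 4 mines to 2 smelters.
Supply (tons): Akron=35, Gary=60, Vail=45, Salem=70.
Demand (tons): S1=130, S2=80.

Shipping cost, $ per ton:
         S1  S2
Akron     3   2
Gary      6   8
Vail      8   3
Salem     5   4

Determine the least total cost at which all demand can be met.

A cheapest plan:
  Akron->S1: 35 × $3 = $105
  Gary->S1: 60 × $6 = $360
  Vail->S2: 45 × $3 = $135
  Salem->S1: 35 × $5 = $175
  Salem->S2: 35 × $4 = $140
Total = 105 + 360 + 135 + 175 + 140 = $915.

915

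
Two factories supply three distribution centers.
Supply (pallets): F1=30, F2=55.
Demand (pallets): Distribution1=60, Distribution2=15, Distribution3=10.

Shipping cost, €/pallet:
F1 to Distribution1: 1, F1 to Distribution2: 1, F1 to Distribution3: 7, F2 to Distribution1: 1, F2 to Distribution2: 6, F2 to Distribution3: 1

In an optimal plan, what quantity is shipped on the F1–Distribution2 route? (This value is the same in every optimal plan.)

Optimal shipments:
  F1->Distribution1: 15 × €1 = €15
  F1->Distribution2: 15 × €1 = €15
  F2->Distribution1: 45 × €1 = €45
  F2->Distribution3: 10 × €1 = €10
Total cost = €85.
So F1→Distribution2 carries 15 pallets.

15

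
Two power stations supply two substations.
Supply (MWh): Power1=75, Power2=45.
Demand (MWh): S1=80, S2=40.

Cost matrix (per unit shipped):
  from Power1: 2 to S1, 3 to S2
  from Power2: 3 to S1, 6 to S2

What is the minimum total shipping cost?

325

A cheapest plan:
  Power1→S1: 35 × 2 = 70
  Power1→S2: 40 × 3 = 120
  Power2→S1: 45 × 3 = 135
Total = 70 + 120 + 135 = 325.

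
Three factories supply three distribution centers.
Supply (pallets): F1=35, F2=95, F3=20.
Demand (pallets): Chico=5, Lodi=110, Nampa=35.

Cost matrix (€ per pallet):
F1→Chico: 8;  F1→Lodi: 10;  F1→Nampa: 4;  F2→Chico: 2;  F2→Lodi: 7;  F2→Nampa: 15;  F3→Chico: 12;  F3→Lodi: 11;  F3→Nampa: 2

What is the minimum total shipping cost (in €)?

940

Optimal allocation:
  F1→Lodi: 20 × €10 = €200
  F1→Nampa: 15 × €4 = €60
  F2→Chico: 5 × €2 = €10
  F2→Lodi: 90 × €7 = €630
  F3→Nampa: 20 × €2 = €40
Total = 200 + 60 + 10 + 630 + 40 = €940.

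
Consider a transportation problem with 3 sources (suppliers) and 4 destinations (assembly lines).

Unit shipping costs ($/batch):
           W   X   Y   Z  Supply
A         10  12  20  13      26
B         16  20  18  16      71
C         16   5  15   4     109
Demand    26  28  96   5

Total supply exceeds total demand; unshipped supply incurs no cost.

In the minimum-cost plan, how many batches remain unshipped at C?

0

An optimal plan:
  A->W: 26 × $10 = $260
  B->Y: 20 × $18 = $360
  C->X: 28 × $5 = $140
  C->Y: 76 × $15 = $1140
  C->Z: 5 × $4 = $20
Total cost = $1920.
C ships 109 of its 109, leaving 0.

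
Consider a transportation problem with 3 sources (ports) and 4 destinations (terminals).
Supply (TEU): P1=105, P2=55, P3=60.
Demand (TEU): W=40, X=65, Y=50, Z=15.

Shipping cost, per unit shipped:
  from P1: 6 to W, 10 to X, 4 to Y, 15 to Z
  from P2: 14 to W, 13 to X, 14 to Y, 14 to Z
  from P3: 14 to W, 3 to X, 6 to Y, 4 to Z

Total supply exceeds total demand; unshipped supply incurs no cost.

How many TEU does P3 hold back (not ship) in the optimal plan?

Minimum-cost shipments:
  P1->W: 40 × 6 = 240
  P1->X: 15 × 10 = 150
  P1->Y: 50 × 4 = 200
  P2->X: 5 × 13 = 65
  P3->X: 45 × 3 = 135
  P3->Z: 15 × 4 = 60
Total cost = 850.
P3 ships 60 of its 60, leaving 0.

0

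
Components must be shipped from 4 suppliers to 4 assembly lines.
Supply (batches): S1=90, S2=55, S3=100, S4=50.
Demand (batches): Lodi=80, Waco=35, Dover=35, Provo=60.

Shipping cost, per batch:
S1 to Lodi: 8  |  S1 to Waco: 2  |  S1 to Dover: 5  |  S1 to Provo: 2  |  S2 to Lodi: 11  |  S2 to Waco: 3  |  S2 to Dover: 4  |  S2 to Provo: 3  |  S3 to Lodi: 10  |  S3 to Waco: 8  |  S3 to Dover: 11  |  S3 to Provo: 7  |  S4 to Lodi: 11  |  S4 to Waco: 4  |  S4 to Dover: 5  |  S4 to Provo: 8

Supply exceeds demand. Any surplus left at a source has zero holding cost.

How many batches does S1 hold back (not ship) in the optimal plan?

An optimal plan:
  S1–Lodi: 65 × 8 = 520
  S1–Provo: 25 × 2 = 50
  S2–Waco: 20 × 3 = 60
  S2–Provo: 35 × 3 = 105
  S3–Lodi: 15 × 10 = 150
  S4–Waco: 15 × 4 = 60
  S4–Dover: 35 × 5 = 175
Total cost = 1120.
S1 ships 90 of its 90, leaving 0.

0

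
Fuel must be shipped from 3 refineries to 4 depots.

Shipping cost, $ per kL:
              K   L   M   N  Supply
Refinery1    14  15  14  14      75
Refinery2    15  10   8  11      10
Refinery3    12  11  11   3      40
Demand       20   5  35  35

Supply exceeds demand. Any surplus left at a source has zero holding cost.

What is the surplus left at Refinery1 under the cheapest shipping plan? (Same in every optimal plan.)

30

An optimal plan:
  Refinery1→K: 20 × $14 = $280
  Refinery1→M: 25 × $14 = $350
  Refinery2→M: 10 × $8 = $80
  Refinery3→L: 5 × $11 = $55
  Refinery3→N: 35 × $3 = $105
Total cost = $870.
Refinery1 ships 45 of its 75, leaving 30.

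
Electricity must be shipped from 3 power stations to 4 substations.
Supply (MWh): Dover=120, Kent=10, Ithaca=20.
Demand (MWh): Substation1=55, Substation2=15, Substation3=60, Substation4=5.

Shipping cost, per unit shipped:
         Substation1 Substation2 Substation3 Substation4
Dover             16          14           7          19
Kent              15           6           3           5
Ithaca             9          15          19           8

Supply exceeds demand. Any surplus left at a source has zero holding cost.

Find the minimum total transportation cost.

An optimal shipping plan:
  Dover–Substation1: 35 × 16 = 560
  Dover–Substation2: 10 × 14 = 140
  Dover–Substation3: 60 × 7 = 420
  Kent–Substation2: 5 × 6 = 30
  Kent–Substation4: 5 × 5 = 25
  Ithaca–Substation1: 20 × 9 = 180
Total = 560 + 140 + 420 + 30 + 25 + 180 = 1355.
(Supply check: Dover ships 105; Kent ships 10; Ithaca ships 20.)

1355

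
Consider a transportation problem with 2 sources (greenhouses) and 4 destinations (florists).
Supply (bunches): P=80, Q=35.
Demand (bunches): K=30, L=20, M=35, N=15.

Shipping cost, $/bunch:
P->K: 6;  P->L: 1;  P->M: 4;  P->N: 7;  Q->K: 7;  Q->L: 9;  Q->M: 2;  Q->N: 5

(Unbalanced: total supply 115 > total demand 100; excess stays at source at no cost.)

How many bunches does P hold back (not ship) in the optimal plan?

An optimal plan:
  P–K: 30 × $6 = $180
  P–L: 20 × $1 = $20
  P–M: 15 × $4 = $60
  Q–M: 20 × $2 = $40
  Q–N: 15 × $5 = $75
Total cost = $375.
P ships 65 of its 80, leaving 15.

15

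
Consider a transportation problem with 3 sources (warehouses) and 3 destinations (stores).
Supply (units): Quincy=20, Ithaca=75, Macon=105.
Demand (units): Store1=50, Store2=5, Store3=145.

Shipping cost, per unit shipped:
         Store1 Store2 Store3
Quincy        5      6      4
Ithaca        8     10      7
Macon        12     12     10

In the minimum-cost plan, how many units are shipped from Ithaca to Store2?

Optimal shipments:
  Quincy to Store3: 20 × 4 = 80
  Ithaca to Store1: 50 × 8 = 400
  Ithaca to Store3: 25 × 7 = 175
  Macon to Store2: 5 × 12 = 60
  Macon to Store3: 100 × 10 = 1000
Total cost = 1715.
The route Ithaca→Store2 is not used.

0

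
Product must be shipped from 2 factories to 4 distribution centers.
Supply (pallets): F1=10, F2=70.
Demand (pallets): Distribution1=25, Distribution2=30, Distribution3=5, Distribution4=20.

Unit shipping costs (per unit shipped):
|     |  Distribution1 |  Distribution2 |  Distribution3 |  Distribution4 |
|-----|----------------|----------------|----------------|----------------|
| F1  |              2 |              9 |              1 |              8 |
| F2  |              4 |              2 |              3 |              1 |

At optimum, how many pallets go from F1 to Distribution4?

0

Solving gives:
  F1 to Distribution1: 10 × 2 = 20
  F2 to Distribution1: 15 × 4 = 60
  F2 to Distribution2: 30 × 2 = 60
  F2 to Distribution3: 5 × 3 = 15
  F2 to Distribution4: 20 × 1 = 20
Total cost = 175.
The route F1→Distribution4 is not used.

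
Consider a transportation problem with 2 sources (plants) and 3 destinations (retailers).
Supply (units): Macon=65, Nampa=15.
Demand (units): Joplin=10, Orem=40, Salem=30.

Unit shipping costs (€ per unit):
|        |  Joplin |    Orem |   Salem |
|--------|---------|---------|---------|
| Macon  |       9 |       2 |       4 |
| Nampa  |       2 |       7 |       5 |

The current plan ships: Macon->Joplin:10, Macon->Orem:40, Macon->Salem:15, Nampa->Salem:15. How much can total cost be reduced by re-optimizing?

Current plan cost = 10·9 + 40·2 + 15·4 + 15·5 = €305.
Optimal plan:
  Macon→Orem: 40 units
  Macon→Salem: 25 units
  Nampa→Joplin: 10 units
  Nampa→Salem: 5 units
Optimal cost = €225.
Saving = 305 − 225 = €80.

80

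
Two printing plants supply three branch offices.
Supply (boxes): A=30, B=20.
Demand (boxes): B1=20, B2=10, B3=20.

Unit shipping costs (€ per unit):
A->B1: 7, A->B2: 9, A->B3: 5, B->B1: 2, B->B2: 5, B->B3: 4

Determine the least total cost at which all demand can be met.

230

Optimal allocation:
  A->B2: 10 boxes
  A->B3: 20 boxes
  B->B1: 20 boxes
Total cost = €230.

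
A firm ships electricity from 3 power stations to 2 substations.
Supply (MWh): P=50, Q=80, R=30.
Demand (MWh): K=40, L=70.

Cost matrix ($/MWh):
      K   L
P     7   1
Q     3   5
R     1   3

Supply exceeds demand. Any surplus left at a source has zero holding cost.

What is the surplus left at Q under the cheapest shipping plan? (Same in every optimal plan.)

50

Minimum-cost shipments:
  P->L: 50 MWh
  Q->K: 30 MWh
  R->K: 10 MWh
  R->L: 20 MWh
Total cost = $210.
Q ships 30 of its 80, leaving 50.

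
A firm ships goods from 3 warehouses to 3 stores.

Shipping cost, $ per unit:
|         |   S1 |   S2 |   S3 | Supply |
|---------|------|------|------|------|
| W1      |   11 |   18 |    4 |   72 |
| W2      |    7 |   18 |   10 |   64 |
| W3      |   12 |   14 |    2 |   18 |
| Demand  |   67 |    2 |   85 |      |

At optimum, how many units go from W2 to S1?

Solving gives:
  W1→S1: 3 units
  W1→S3: 69 units
  W2→S1: 64 units
  W3→S2: 2 units
  W3→S3: 16 units
Total cost = $817.
So W2→S1 carries 64 units.

64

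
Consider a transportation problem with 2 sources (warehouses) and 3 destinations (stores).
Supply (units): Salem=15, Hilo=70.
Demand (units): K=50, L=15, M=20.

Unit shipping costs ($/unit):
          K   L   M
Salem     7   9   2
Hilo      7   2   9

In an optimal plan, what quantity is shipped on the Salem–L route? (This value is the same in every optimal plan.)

0

Optimal shipments:
  Salem to M: 15 units
  Hilo to K: 50 units
  Hilo to L: 15 units
  Hilo to M: 5 units
Total cost = $455.
The route Salem→L is not used.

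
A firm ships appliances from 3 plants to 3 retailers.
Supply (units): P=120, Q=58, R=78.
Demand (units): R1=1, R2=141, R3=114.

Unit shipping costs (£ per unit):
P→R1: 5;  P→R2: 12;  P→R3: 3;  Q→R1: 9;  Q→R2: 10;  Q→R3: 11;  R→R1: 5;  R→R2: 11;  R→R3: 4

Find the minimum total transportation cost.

1845

An optimal shipping plan:
  P to R1: 1 × £5 = £5
  P to R2: 5 × £12 = £60
  P to R3: 114 × £3 = £342
  Q to R2: 58 × £10 = £580
  R to R2: 78 × £11 = £858
Total = 5 + 60 + 342 + 580 + 858 = £1845.
(Supply check: P ships 120; Q ships 58; R ships 78.)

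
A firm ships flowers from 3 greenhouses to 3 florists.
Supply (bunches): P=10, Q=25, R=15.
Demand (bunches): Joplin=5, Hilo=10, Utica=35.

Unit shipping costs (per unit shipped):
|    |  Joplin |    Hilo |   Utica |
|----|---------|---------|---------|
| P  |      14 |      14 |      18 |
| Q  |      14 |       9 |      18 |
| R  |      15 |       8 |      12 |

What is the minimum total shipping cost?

700

An optimal shipping plan:
  P to Utica: 10 bunches
  Q to Joplin: 5 bunches
  Q to Hilo: 10 bunches
  Q to Utica: 10 bunches
  R to Utica: 15 bunches
Total cost = 700.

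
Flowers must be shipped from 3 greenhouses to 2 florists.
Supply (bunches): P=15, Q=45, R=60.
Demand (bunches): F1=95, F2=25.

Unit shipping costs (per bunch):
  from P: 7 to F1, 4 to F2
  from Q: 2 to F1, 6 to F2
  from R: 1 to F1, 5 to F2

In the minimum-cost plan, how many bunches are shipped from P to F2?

15

Optimal shipments:
  P–F2: 15 × 4 = 60
  Q–F1: 35 × 2 = 70
  Q–F2: 10 × 6 = 60
  R–F1: 60 × 1 = 60
Total cost = 250.
So P→F2 carries 15 bunches.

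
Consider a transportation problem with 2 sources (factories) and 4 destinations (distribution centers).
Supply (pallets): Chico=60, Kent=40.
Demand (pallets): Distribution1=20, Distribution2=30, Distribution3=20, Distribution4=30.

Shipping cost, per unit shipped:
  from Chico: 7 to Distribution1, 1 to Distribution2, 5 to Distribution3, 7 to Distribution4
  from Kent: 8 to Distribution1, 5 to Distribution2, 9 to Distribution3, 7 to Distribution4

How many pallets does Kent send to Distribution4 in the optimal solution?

Solving gives:
  Chico->Distribution1: 10 × 7 = 70
  Chico->Distribution2: 30 × 1 = 30
  Chico->Distribution3: 20 × 5 = 100
  Kent->Distribution1: 10 × 8 = 80
  Kent->Distribution4: 30 × 7 = 210
Total cost = 490.
So Kent→Distribution4 carries 30 pallets.

30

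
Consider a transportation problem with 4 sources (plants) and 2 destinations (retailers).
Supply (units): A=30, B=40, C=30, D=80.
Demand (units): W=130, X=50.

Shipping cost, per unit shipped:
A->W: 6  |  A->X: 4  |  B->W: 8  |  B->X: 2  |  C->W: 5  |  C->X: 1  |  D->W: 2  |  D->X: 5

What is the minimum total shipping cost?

A cheapest plan:
  A→W: 30 × 6 = 180
  B→X: 40 × 2 = 80
  C→W: 20 × 5 = 100
  C→X: 10 × 1 = 10
  D→W: 80 × 2 = 160
Total = 180 + 80 + 100 + 10 + 160 = 530.
(Supply check: A ships 30; B ships 40; C ships 30; D ships 80.)

530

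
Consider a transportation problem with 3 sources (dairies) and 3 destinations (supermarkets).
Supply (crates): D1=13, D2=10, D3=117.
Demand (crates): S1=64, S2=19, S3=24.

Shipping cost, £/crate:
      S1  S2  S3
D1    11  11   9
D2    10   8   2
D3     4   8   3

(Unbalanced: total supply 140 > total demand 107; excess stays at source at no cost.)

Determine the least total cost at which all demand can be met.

An optimal shipping plan:
  D2 to S3: 10 crates
  D3 to S1: 64 crates
  D3 to S2: 19 crates
  D3 to S3: 14 crates
Total cost = £470.
(Supply check: D1 ships 0; D2 ships 10; D3 ships 97.)

470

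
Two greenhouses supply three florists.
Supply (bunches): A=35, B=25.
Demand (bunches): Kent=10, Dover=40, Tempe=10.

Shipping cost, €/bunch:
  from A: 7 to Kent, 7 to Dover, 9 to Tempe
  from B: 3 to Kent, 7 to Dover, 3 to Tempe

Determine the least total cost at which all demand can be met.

340

One minimum-cost allocation:
  A->Dover: 35 bunches
  B->Kent: 10 bunches
  B->Dover: 5 bunches
  B->Tempe: 10 bunches
Total cost = €340.
(Supply check: A ships 35; B ships 25.)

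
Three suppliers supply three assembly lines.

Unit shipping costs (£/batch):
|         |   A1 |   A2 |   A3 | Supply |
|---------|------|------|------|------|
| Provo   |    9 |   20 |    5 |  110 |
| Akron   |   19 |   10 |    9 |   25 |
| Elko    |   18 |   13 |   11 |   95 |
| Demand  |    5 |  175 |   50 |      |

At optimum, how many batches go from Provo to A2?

55

The minimum-cost plan:
  Provo->A1: 5 batches
  Provo->A2: 55 batches
  Provo->A3: 50 batches
  Akron->A2: 25 batches
  Elko->A2: 95 batches
Total cost = £2880.
So Provo→A2 carries 55 batches.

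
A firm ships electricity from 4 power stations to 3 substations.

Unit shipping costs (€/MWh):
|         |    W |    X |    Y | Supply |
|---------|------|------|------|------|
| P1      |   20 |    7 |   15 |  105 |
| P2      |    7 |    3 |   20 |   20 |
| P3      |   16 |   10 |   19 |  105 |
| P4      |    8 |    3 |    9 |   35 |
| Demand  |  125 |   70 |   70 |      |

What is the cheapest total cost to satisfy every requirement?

Optimal allocation:
  P1->X: 70 × €7 = €490
  P1->Y: 35 × €15 = €525
  P2->W: 20 × €7 = €140
  P3->W: 105 × €16 = €1680
  P4->Y: 35 × €9 = €315
Total = 490 + 525 + 140 + 1680 + 315 = €3150.

3150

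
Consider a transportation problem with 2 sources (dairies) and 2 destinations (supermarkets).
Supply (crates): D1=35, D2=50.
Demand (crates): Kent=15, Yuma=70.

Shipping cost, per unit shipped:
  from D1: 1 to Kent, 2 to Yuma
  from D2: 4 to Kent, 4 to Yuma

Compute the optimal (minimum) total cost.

255

One minimum-cost allocation:
  D1 to Kent: 15 × 1 = 15
  D1 to Yuma: 20 × 2 = 40
  D2 to Yuma: 50 × 4 = 200
Total = 15 + 40 + 200 = 255.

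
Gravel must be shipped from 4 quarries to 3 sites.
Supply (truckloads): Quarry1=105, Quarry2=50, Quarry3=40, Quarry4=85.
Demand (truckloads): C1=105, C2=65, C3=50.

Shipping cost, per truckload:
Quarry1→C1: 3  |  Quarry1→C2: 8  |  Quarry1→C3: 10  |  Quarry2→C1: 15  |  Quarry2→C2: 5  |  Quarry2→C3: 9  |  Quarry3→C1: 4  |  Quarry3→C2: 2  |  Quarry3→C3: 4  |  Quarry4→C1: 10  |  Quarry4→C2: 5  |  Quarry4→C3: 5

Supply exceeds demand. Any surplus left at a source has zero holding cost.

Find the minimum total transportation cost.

770

One minimum-cost allocation:
  Quarry1 to C1: 105 × 3 = 315
  Quarry3 to C2: 40 × 2 = 80
  Quarry4 to C2: 25 × 5 = 125
  Quarry4 to C3: 50 × 5 = 250
Total = 315 + 80 + 125 + 250 = 770.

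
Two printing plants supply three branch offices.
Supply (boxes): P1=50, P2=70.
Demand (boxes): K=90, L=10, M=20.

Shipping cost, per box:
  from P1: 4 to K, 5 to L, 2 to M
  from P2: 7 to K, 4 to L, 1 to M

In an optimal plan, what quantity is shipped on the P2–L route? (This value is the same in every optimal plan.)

Solving gives:
  P1–K: 50 boxes
  P2–K: 40 boxes
  P2–L: 10 boxes
  P2–M: 20 boxes
Total cost = 540.
So P2→L carries 10 boxes.

10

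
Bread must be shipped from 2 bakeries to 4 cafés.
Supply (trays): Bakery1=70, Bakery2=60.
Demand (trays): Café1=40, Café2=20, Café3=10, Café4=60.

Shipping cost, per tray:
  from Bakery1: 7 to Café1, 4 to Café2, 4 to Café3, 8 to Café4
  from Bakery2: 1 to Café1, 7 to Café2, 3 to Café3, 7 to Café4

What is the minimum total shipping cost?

620

One minimum-cost allocation:
  Bakery1→Café2: 20 trays
  Bakery1→Café3: 10 trays
  Bakery1→Café4: 40 trays
  Bakery2→Café1: 40 trays
  Bakery2→Café4: 20 trays
Total cost = 620.
(Supply check: Bakery1 ships 70; Bakery2 ships 60.)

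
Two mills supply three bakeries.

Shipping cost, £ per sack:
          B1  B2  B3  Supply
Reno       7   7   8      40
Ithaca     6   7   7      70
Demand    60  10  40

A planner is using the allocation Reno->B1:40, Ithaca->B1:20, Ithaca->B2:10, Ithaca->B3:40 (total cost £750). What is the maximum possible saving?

10

Current plan cost = 40·7 + 20·6 + 10·7 + 40·7 = £750.
Optimal plan:
  Reno→B1: 30 × £7 = £210
  Reno→B2: 10 × £7 = £70
  Ithaca→B1: 30 × £6 = £180
  Ithaca→B3: 40 × £7 = £280
Optimal cost = £740.
Saving = 750 − 740 = £10.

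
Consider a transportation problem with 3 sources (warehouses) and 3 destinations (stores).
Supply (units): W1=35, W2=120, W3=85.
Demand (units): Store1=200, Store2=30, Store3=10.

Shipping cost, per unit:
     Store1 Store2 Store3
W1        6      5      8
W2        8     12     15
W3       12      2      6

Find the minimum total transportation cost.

Optimal allocation:
  W1->Store1: 35 × 6 = 210
  W2->Store1: 120 × 8 = 960
  W3->Store1: 45 × 12 = 540
  W3->Store2: 30 × 2 = 60
  W3->Store3: 10 × 6 = 60
Total = 210 + 960 + 540 + 60 + 60 = 1830.

1830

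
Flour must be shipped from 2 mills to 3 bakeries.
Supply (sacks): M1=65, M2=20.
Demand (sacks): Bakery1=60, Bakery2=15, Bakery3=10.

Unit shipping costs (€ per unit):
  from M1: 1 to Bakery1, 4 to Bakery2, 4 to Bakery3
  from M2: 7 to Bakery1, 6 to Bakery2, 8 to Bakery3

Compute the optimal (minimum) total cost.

210

One minimum-cost allocation:
  M1→Bakery1: 60 × €1 = €60
  M1→Bakery3: 5 × €4 = €20
  M2→Bakery2: 15 × €6 = €90
  M2→Bakery3: 5 × €8 = €40
Total = 60 + 20 + 90 + 40 = €210.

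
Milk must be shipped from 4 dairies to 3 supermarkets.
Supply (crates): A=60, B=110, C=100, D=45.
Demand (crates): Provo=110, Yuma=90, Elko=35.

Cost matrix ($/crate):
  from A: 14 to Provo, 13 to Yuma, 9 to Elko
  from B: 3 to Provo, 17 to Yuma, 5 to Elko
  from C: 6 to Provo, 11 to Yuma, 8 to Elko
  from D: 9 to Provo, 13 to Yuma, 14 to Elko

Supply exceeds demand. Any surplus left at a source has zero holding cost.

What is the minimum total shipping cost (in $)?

1625

Optimal allocation:
  A→Elko: 25 × $9 = $225
  B→Provo: 110 × $3 = $330
  C→Yuma: 90 × $11 = $990
  C→Elko: 10 × $8 = $80
Total = 225 + 330 + 990 + 80 = $1625.
(Supply check: A ships 25; B ships 110; C ships 100; D ships 0.)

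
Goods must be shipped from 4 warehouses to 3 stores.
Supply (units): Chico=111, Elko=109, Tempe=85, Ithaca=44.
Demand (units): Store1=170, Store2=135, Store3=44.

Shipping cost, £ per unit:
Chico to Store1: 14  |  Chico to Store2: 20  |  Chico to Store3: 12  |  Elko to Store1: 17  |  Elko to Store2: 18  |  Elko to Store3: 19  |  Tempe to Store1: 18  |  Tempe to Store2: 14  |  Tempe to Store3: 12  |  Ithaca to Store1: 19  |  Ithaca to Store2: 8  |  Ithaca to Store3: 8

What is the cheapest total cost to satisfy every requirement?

4867

One minimum-cost allocation:
  Chico–Store1: 67 × £14 = £938
  Chico–Store3: 44 × £12 = £528
  Elko–Store1: 103 × £17 = £1751
  Elko–Store2: 6 × £18 = £108
  Tempe–Store2: 85 × £14 = £1190
  Ithaca–Store2: 44 × £8 = £352
Total = 938 + 528 + 1751 + 108 + 1190 + 352 = £4867.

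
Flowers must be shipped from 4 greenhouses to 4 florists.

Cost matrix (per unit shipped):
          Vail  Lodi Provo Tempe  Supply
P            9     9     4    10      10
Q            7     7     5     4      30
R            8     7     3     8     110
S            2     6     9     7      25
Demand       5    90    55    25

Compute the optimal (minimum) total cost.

Optimal allocation:
  P→Provo: 10 × 4 = 40
  Q→Lodi: 5 × 7 = 35
  Q→Tempe: 25 × 4 = 100
  R→Lodi: 65 × 7 = 455
  R→Provo: 45 × 3 = 135
  S→Vail: 5 × 2 = 10
  S→Lodi: 20 × 6 = 120
Total = 40 + 35 + 100 + 455 + 135 + 10 + 120 = 895.
(Supply check: P ships 10; Q ships 30; R ships 110; S ships 25.)

895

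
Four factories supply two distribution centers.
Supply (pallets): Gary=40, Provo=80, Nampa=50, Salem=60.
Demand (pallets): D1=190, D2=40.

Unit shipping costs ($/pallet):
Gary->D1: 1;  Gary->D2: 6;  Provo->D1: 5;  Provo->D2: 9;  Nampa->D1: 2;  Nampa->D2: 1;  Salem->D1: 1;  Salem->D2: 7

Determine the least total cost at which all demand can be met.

560

A cheapest plan:
  Gary to D1: 40 pallets
  Provo to D1: 80 pallets
  Nampa to D1: 10 pallets
  Nampa to D2: 40 pallets
  Salem to D1: 60 pallets
Total cost = $560.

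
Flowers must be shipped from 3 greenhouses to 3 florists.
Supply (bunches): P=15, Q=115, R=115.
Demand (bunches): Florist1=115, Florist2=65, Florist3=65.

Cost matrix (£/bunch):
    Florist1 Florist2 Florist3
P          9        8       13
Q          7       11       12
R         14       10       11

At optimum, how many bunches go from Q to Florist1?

Optimal shipments:
  P->Florist2: 15 bunches
  Q->Florist1: 115 bunches
  R->Florist2: 50 bunches
  R->Florist3: 65 bunches
Total cost = £2140.
So Q→Florist1 carries 115 bunches.

115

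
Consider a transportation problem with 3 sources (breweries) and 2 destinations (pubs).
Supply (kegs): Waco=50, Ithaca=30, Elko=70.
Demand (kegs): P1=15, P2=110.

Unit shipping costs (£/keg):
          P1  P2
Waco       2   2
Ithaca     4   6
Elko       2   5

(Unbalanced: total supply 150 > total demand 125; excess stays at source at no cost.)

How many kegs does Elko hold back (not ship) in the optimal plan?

An optimal plan:
  Waco→P2: 50 kegs
  Ithaca→P2: 5 kegs
  Elko→P1: 15 kegs
  Elko→P2: 55 kegs
Total cost = £435.
Elko ships 70 of its 70, leaving 0.

0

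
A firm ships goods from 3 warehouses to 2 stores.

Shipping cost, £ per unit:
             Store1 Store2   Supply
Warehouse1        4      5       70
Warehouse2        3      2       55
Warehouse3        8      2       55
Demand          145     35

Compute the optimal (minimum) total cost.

675

An optimal shipping plan:
  Warehouse1 to Store1: 70 × £4 = £280
  Warehouse2 to Store1: 55 × £3 = £165
  Warehouse3 to Store1: 20 × £8 = £160
  Warehouse3 to Store2: 35 × £2 = £70
Total = 280 + 165 + 160 + 70 = £675.
(Supply check: Warehouse1 ships 70; Warehouse2 ships 55; Warehouse3 ships 55.)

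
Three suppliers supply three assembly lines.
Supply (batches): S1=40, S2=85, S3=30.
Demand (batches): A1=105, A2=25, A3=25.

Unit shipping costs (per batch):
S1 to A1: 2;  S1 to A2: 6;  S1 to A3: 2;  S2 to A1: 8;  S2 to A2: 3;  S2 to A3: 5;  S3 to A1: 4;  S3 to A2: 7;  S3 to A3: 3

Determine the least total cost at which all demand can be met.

680

Optimal allocation:
  S1–A1: 40 × 2 = 80
  S2–A1: 35 × 8 = 280
  S2–A2: 25 × 3 = 75
  S2–A3: 25 × 5 = 125
  S3–A1: 30 × 4 = 120
Total = 80 + 280 + 75 + 125 + 120 = 680.
(Supply check: S1 ships 40; S2 ships 85; S3 ships 30.)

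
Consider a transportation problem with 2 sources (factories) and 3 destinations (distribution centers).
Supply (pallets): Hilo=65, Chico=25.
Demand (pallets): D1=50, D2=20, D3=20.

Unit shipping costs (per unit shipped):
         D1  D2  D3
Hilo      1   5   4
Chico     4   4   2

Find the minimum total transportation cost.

185

An optimal shipping plan:
  Hilo→D1: 50 pallets
  Hilo→D2: 15 pallets
  Chico→D2: 5 pallets
  Chico→D3: 20 pallets
Total cost = 185.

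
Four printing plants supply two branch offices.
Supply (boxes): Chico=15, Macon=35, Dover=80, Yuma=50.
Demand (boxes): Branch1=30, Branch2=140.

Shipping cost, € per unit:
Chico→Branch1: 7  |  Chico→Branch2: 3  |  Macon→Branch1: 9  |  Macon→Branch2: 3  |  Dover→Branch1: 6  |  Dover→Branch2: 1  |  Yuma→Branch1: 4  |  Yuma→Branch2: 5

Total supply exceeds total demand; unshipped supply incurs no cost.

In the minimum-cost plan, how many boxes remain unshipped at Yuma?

Minimum-cost shipments:
  Chico–Branch2: 15 boxes
  Macon–Branch2: 35 boxes
  Dover–Branch2: 80 boxes
  Yuma–Branch1: 30 boxes
  Yuma–Branch2: 10 boxes
Total cost = €400.
Yuma ships 40 of its 50, leaving 10.

10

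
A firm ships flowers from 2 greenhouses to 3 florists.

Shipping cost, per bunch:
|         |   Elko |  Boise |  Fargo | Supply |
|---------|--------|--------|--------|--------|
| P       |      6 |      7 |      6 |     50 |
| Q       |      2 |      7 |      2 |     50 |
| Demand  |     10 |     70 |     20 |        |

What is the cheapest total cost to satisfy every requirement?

550

One minimum-cost allocation:
  P to Boise: 50 × 7 = 350
  Q to Elko: 10 × 2 = 20
  Q to Boise: 20 × 7 = 140
  Q to Fargo: 20 × 2 = 40
Total = 350 + 20 + 140 + 40 = 550.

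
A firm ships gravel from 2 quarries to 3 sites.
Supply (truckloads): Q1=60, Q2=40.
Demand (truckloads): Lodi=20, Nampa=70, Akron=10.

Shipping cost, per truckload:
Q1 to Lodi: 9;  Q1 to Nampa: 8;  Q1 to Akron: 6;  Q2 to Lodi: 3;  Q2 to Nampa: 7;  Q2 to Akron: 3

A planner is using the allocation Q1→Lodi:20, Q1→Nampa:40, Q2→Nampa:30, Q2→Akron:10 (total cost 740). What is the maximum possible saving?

100

Current plan cost = 20·9 + 40·8 + 30·7 + 10·3 = 740.
Optimal plan:
  Q1→Nampa: 60 truckloads
  Q2→Lodi: 20 truckloads
  Q2→Nampa: 10 truckloads
  Q2→Akron: 10 truckloads
Optimal cost = 640.
Saving = 740 − 640 = 100.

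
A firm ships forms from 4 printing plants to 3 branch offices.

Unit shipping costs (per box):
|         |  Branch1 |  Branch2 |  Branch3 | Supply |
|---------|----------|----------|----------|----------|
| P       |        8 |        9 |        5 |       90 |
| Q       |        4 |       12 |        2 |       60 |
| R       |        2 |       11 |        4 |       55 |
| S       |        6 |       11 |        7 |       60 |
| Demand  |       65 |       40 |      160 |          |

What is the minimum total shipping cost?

A cheapest plan:
  P to Branch2: 40 × 9 = 360
  P to Branch3: 50 × 5 = 250
  Q to Branch3: 60 × 2 = 120
  R to Branch1: 55 × 2 = 110
  S to Branch1: 10 × 6 = 60
  S to Branch3: 50 × 7 = 350
Total = 360 + 250 + 120 + 110 + 60 + 350 = 1250.

1250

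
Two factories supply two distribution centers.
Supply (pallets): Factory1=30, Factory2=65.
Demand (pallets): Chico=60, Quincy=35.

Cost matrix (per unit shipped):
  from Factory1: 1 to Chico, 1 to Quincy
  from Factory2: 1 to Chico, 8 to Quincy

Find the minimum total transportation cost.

One minimum-cost allocation:
  Factory1->Quincy: 30 × 1 = 30
  Factory2->Chico: 60 × 1 = 60
  Factory2->Quincy: 5 × 8 = 40
Total = 30 + 60 + 40 = 130.
(Supply check: Factory1 ships 30; Factory2 ships 65.)

130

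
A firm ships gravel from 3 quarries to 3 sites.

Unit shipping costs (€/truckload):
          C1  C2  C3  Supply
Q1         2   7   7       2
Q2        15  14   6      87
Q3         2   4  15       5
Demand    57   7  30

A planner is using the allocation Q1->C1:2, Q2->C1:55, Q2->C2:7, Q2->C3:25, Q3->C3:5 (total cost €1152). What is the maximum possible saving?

110

Current plan cost = 2·2 + 55·15 + 7·14 + 25·6 + 5·15 = €1152.
Optimal plan:
  Q1->C1: 2 × €2 = €4
  Q2->C1: 50 × €15 = €750
  Q2->C2: 7 × €14 = €98
  Q2->C3: 30 × €6 = €180
  Q3->C1: 5 × €2 = €10
Optimal cost = €1042.
Saving = 1152 − 1042 = €110.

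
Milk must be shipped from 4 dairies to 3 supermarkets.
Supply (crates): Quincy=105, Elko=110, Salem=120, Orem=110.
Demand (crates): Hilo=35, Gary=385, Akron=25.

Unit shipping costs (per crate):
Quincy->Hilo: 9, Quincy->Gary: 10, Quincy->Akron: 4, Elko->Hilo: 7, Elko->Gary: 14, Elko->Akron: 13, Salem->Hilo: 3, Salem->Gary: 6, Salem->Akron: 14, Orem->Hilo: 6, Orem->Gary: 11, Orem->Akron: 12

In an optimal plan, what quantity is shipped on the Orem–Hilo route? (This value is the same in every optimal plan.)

Optimal shipments:
  Quincy→Gary: 80 crates
  Quincy→Akron: 25 crates
  Elko→Hilo: 35 crates
  Elko→Gary: 75 crates
  Salem→Gary: 120 crates
  Orem→Gary: 110 crates
Total cost = 4125.
The route Orem→Hilo is not used.

0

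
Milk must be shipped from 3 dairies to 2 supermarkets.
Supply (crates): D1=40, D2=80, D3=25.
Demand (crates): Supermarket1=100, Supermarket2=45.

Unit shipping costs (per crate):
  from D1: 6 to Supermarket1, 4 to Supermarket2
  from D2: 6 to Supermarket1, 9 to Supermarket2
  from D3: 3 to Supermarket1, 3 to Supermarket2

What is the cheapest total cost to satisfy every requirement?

715

An optimal shipping plan:
  D1 to Supermarket2: 40 × 4 = 160
  D2 to Supermarket1: 80 × 6 = 480
  D3 to Supermarket1: 20 × 3 = 60
  D3 to Supermarket2: 5 × 3 = 15
Total = 160 + 480 + 60 + 15 = 715.
(Supply check: D1 ships 40; D2 ships 80; D3 ships 25.)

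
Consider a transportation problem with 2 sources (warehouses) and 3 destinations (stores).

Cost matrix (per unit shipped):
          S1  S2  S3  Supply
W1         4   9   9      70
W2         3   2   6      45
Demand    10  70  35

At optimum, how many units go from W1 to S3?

35

Optimal shipments:
  W1 to S1: 10 × 4 = 40
  W1 to S2: 25 × 9 = 225
  W1 to S3: 35 × 9 = 315
  W2 to S2: 45 × 2 = 90
Total cost = 670.
So W1→S3 carries 35 units.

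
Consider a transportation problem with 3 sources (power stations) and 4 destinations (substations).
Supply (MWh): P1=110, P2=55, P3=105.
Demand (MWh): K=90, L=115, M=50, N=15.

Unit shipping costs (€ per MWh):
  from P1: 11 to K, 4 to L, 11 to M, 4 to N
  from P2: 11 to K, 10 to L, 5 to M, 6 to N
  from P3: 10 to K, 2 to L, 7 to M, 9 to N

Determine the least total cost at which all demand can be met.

1550

An optimal shipping plan:
  P1–K: 85 MWh
  P1–L: 10 MWh
  P1–N: 15 MWh
  P2–K: 5 MWh
  P2–M: 50 MWh
  P3–L: 105 MWh
Total cost = €1550.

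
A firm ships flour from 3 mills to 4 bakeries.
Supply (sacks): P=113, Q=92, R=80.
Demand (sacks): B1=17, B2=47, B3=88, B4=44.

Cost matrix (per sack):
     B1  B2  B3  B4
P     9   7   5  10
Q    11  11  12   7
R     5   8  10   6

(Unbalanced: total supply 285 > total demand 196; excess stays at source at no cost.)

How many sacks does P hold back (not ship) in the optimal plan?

0

An optimal plan:
  P→B2: 25 × 7 = 175
  P→B3: 88 × 5 = 440
  Q→B4: 3 × 7 = 21
  R→B1: 17 × 5 = 85
  R→B2: 22 × 8 = 176
  R→B4: 41 × 6 = 246
Total cost = 1143.
P ships 113 of its 113, leaving 0.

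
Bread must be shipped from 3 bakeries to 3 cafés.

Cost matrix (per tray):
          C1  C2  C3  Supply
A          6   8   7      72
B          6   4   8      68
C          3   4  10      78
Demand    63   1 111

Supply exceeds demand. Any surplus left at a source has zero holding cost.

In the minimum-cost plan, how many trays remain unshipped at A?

0

Minimum-cost shipments:
  A to C3: 72 × 7 = 504
  B to C2: 1 × 4 = 4
  B to C3: 39 × 8 = 312
  C to C1: 63 × 3 = 189
Total cost = 1009.
A ships 72 of its 72, leaving 0.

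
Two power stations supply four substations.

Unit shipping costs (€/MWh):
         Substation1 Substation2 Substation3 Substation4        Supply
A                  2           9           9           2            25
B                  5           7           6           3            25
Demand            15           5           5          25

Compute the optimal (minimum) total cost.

An optimal shipping plan:
  A→Substation1: 15 × €2 = €30
  A→Substation4: 10 × €2 = €20
  B→Substation2: 5 × €7 = €35
  B→Substation3: 5 × €6 = €30
  B→Substation4: 15 × €3 = €45
Total = 30 + 20 + 35 + 30 + 45 = €160.
(Supply check: A ships 25; B ships 25.)

160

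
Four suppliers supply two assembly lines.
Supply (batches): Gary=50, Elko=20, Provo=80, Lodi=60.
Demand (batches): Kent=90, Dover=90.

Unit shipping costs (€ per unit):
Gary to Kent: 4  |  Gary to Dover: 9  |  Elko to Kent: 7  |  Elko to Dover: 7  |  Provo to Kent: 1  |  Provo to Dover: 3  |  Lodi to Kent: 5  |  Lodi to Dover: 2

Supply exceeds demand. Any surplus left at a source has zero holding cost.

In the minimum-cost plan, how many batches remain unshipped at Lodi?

An optimal plan:
  Gary to Kent: 40 × €4 = €160
  Provo to Kent: 50 × €1 = €50
  Provo to Dover: 30 × €3 = €90
  Lodi to Dover: 60 × €2 = €120
Total cost = €420.
Lodi ships 60 of its 60, leaving 0.

0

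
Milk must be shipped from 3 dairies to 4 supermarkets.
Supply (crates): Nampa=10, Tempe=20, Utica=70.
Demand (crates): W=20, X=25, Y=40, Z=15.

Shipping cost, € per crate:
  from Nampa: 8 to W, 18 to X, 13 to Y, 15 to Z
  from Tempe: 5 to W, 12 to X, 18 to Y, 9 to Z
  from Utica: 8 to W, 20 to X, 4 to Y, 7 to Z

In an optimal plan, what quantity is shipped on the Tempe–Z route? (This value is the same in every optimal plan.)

Solving gives:
  Nampa→W: 5 × €8 = €40
  Nampa→X: 5 × €18 = €90
  Tempe→X: 20 × €12 = €240
  Utica→W: 15 × €8 = €120
  Utica→Y: 40 × €4 = €160
  Utica→Z: 15 × €7 = €105
Total cost = €755.
The route Tempe→Z is not used.

0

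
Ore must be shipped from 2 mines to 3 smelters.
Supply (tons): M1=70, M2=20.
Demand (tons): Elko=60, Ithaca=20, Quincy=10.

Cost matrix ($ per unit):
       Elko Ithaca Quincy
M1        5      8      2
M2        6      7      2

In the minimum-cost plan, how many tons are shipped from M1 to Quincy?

Solving gives:
  M1->Elko: 60 tons
  M1->Quincy: 10 tons
  M2->Ithaca: 20 tons
Total cost = $460.
So M1→Quincy carries 10 tons.

10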